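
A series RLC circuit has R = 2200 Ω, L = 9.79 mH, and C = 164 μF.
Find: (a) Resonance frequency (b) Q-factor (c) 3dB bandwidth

Step 1 — Resonance condition Im(Z)=0 gives ω₀ = 1/√(LC).
Step 2 — ω₀ = 1/√(0.00979·0.000164) = 789.2 rad/s.
Step 3 — f₀ = ω₀/(2π) = 125.6 Hz.
Step 4 — Series Q: Q = ω₀L/R = 789.2·0.00979/2200 = 0.003512.
Step 5 — 3dB bandwidth: Δω = ω₀/Q = 2.247e+05 rad/s; BW = Δω/(2π) = 3.577e+04 Hz.

(a) f₀ = 125.6 Hz  (b) Q = 0.003512  (c) BW = 3.577e+04 Hz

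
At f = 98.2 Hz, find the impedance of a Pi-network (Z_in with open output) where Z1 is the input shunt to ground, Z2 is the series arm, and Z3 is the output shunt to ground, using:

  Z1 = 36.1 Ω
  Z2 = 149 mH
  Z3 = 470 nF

Step 1 — Angular frequency: ω = 2π·f = 2π·98.2 = 617 rad/s.
Step 2 — Component impedances:
  Z1: Z = R = 36.1 Ω
  Z2: Z = jωL = j·617·0.149 = 0 + j91.93 Ω
  Z3: Z = 1/(jωC) = -j/(ω·C) = 0 - j3448 Ω
Step 3 — With open output, the series arm Z2 and the output shunt Z3 appear in series to ground: Z2 + Z3 = 0 - j3356 Ω.
Step 4 — Parallel with input shunt Z1: Z_in = Z1 || (Z2 + Z3) = 36.1 - j0.3882 Ω = 36.1∠-0.6° Ω.

Z = 36.1 - j0.3882 Ω = 36.1∠-0.6° Ω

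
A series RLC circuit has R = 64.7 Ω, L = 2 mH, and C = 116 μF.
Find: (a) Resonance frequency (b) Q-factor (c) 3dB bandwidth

Step 1 — Resonance condition Im(Z)=0 gives ω₀ = 1/√(LC).
Step 2 — ω₀ = 1/√(0.002·0.000116) = 2076 rad/s.
Step 3 — f₀ = ω₀/(2π) = 330.4 Hz.
Step 4 — Series Q: Q = ω₀L/R = 2076·0.002/64.7 = 0.06418.
Step 5 — 3dB bandwidth: Δω = ω₀/Q = 3.235e+04 rad/s; BW = Δω/(2π) = 5149 Hz.

(a) f₀ = 330.4 Hz  (b) Q = 0.06418  (c) BW = 5149 Hz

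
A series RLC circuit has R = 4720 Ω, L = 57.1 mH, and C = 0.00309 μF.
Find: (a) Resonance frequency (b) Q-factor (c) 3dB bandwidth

Step 1 — Resonance condition Im(Z)=0 gives ω₀ = 1/√(LC).
Step 2 — ω₀ = 1/√(0.0571·3.09e-09) = 7.528e+04 rad/s.
Step 3 — f₀ = ω₀/(2π) = 1.198e+04 Hz.
Step 4 — Series Q: Q = ω₀L/R = 7.528e+04·0.0571/4720 = 0.9107.
Step 5 — 3dB bandwidth: Δω = ω₀/Q = 8.266e+04 rad/s; BW = Δω/(2π) = 1.316e+04 Hz.

(a) f₀ = 1.198e+04 Hz  (b) Q = 0.9107  (c) BW = 1.316e+04 Hz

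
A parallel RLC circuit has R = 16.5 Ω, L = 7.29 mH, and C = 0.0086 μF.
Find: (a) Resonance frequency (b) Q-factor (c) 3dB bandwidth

Step 1 — Resonance: ω₀ = 1/√(LC) = 1/√(0.00729·8.6e-09) = 1.263e+05 rad/s.
Step 2 — f₀ = ω₀/(2π) = 2.01e+04 Hz.
Step 3 — Parallel Q: Q = R/(ω₀L) = 16.5/(1.263e+05·0.00729) = 0.01792.
Step 4 — Bandwidth: Δω = ω₀/Q = 7.047e+06 rad/s; BW = Δω/(2π) = 1.122e+06 Hz.

(a) f₀ = 2.01e+04 Hz  (b) Q = 0.01792  (c) BW = 1.122e+06 Hz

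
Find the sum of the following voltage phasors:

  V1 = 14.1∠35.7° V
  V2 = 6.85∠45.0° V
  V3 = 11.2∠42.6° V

Step 1 — Convert each phasor to rectangular form:
  V1 = 14.1·(cos(35.7°) + j·sin(35.7°)) = 11.45 + j8.228 V
  V2 = 6.85·(cos(45.0°) + j·sin(45.0°)) = 4.844 + j4.844 V
  V3 = 11.2·(cos(42.6°) + j·sin(42.6°)) = 8.244 + j7.581 V
Step 2 — Sum components: V_total = 24.54 + j20.65 V.
Step 3 — Convert to polar: |V_total| = 32.07 V, ∠V_total = 40.1°.

V_total = 32.07∠40.1° V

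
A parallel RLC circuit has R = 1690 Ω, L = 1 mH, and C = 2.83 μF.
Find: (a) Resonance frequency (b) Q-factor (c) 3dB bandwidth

Step 1 — Resonance: ω₀ = 1/√(LC) = 1/√(0.001·2.83e-06) = 1.88e+04 rad/s.
Step 2 — f₀ = ω₀/(2π) = 2992 Hz.
Step 3 — Parallel Q: Q = R/(ω₀L) = 1690/(1.88e+04·0.001) = 89.9.
Step 4 — Bandwidth: Δω = ω₀/Q = 209.1 rad/s; BW = Δω/(2π) = 33.28 Hz.

(a) f₀ = 2992 Hz  (b) Q = 89.9  (c) BW = 33.28 Hz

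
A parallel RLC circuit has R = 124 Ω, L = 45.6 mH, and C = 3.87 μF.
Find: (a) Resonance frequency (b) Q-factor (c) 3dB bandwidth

Step 1 — Resonance: ω₀ = 1/√(LC) = 1/√(0.0456·3.87e-06) = 2380 rad/s.
Step 2 — f₀ = ω₀/(2π) = 378.9 Hz.
Step 3 — Parallel Q: Q = R/(ω₀L) = 124/(2380·0.0456) = 1.142.
Step 4 — Bandwidth: Δω = ω₀/Q = 2084 rad/s; BW = Δω/(2π) = 331.7 Hz.

(a) f₀ = 378.9 Hz  (b) Q = 1.142  (c) BW = 331.7 Hz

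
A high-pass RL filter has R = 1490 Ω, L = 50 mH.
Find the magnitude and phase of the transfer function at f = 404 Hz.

Step 1 — Angular frequency: ω = 2π·404 = 2538 rad/s.
Step 2 — Transfer function: H(jω) = jωL/(R + jωL).
Step 3 — Numerator jωL = j·126.9; denominator R + jωL = 1490 + j126.9.
Step 4 — H = 0.007204 + j0.08457.
Step 5 — Magnitude: |H| = 0.08487 (-21.4 dB); phase: φ = 85.1°.

|H| = 0.08487 (-21.4 dB), φ = 85.1°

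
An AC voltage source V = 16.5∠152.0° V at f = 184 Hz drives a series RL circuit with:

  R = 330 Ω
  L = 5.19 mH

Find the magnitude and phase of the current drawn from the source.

Step 1 — Angular frequency: ω = 2π·f = 2π·184 = 1156 rad/s.
Step 2 — Component impedances:
  R: Z = R = 330 Ω
  L: Z = jωL = j·1156·0.00519 = 0 + j6 Ω
Step 3 — Series combination: Z_total = R + L = 330 + j6 Ω = 330.1∠1.0° Ω.
Step 4 — Source phasor: V = 16.5∠152.0° V = -14.57 + j7.746 V.
Step 5 — Ohm's law: I = V / Z_total = (-14.57 + j7.746) / (330 + j6) = -0.04371 + j0.02427 A.
Step 6 — Convert to polar: |I| = 0.04999 A, ∠I = 151.0°.

I = 0.04999∠151.0° A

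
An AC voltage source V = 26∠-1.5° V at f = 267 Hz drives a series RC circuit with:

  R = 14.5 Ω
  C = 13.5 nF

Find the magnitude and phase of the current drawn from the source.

Step 1 — Angular frequency: ω = 2π·f = 2π·267 = 1678 rad/s.
Step 2 — Component impedances:
  R: Z = R = 14.5 Ω
  C: Z = 1/(jωC) = -j/(ω·C) = 0 - j4.415e+04 Ω
Step 3 — Series combination: Z_total = R + C = 14.5 - j4.415e+04 Ω = 4.415e+04∠-90.0° Ω.
Step 4 — Source phasor: V = 26∠-1.5° V = 25.99 - j0.6806 V.
Step 5 — Ohm's law: I = V / Z_total = (25.99 - j0.6806) / (14.5 - j4.415e+04) = 1.561e-05 + j0.0005886 A.
Step 6 — Convert to polar: |I| = 0.0005888 A, ∠I = 88.5°.

I = 0.0005888∠88.5° A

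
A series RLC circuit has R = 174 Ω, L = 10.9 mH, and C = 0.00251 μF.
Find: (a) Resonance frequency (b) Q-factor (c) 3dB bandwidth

Step 1 — Resonance condition Im(Z)=0 gives ω₀ = 1/√(LC).
Step 2 — ω₀ = 1/√(0.0109·2.51e-09) = 1.912e+05 rad/s.
Step 3 — f₀ = ω₀/(2π) = 3.043e+04 Hz.
Step 4 — Series Q: Q = ω₀L/R = 1.912e+05·0.0109/174 = 11.98.
Step 5 — 3dB bandwidth: Δω = ω₀/Q = 1.596e+04 rad/s; BW = Δω/(2π) = 2541 Hz.

(a) f₀ = 3.043e+04 Hz  (b) Q = 11.98  (c) BW = 2541 Hz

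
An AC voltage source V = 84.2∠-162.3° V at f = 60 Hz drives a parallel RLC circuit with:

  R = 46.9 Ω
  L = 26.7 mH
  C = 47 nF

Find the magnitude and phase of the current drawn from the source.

Step 1 — Angular frequency: ω = 2π·f = 2π·60 = 377 rad/s.
Step 2 — Component impedances:
  R: Z = R = 46.9 Ω
  L: Z = jωL = j·377·0.0267 = 0 + j10.07 Ω
  C: Z = 1/(jωC) = -j/(ω·C) = 0 - j5.644e+04 Ω
Step 3 — Parallel combination: 1/Z_total = 1/R + 1/L + 1/C; Z_total = 2.066 + j9.624 Ω = 9.843∠77.9° Ω.
Step 4 — Source phasor: V = 84.2∠-162.3° V = -80.21 - j25.6 V.
Step 5 — Ohm's law: I = V / Z_total = (-80.21 - j25.6) / (2.066 + j9.624) = -4.253 + j7.422 A.
Step 6 — Convert to polar: |I| = 8.554 A, ∠I = 119.8°.

I = 8.554∠119.8° A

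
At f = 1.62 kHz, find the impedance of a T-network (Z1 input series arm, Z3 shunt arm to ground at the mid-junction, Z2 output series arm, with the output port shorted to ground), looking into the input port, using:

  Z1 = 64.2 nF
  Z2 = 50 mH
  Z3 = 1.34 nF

Step 1 — Angular frequency: ω = 2π·f = 2π·1620 = 1.018e+04 rad/s.
Step 2 — Component impedances:
  Z1: Z = 1/(jωC) = -j/(ω·C) = 0 - j1530 Ω
  Z2: Z = jωL = j·1.018e+04·0.05 = 0 + j508.9 Ω
  Z3: Z = 1/(jωC) = -j/(ω·C) = 0 - j7.332e+04 Ω
Step 3 — With the output port shorted to ground, the output series arm Z2 runs from the junction to ground; the shunt arm Z3 also runs from the junction to ground. They appear in parallel: Z3 || Z2 = 0 + j512.5 Ω.
Step 4 — Series with input arm Z1: Z_in = Z1 + (Z3 || Z2) = 0 - j1018 Ω = 1018∠-90.0° Ω.

Z = 0 - j1018 Ω = 1018∠-90.0° Ω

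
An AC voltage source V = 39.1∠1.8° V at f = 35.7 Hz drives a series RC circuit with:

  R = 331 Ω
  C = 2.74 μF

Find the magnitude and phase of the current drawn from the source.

Step 1 — Angular frequency: ω = 2π·f = 2π·35.7 = 224.3 rad/s.
Step 2 — Component impedances:
  R: Z = R = 331 Ω
  C: Z = 1/(jωC) = -j/(ω·C) = 0 - j1627 Ω
Step 3 — Series combination: Z_total = R + C = 331 - j1627 Ω = 1660∠-78.5° Ω.
Step 4 — Source phasor: V = 39.1∠1.8° V = 39.08 + j1.228 V.
Step 5 — Ohm's law: I = V / Z_total = (39.08 + j1.228) / (331 - j1627) = 0.003967 + j0.02321 A.
Step 6 — Convert to polar: |I| = 0.02355 A, ∠I = 80.3°.

I = 0.02355∠80.3° A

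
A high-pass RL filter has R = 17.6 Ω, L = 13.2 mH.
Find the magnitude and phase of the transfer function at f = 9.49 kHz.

Step 1 — Angular frequency: ω = 2π·9490 = 5.963e+04 rad/s.
Step 2 — Transfer function: H(jω) = jωL/(R + jωL).
Step 3 — Numerator jωL = j·787.1; denominator R + jωL = 17.6 + j787.1.
Step 4 — H = 0.9995 + j0.02235.
Step 5 — Magnitude: |H| = 0.9998 (-0.0 dB); phase: φ = 1.3°.

|H| = 0.9998 (-0.0 dB), φ = 1.3°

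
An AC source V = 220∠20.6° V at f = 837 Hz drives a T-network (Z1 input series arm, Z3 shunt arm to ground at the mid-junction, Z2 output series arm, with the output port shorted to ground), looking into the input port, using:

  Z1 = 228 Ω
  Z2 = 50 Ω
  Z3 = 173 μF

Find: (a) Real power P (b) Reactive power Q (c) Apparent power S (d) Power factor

Step 1 — Angular frequency: ω = 2π·f = 2π·837 = 5259 rad/s.
Step 2 — Component impedances:
  Z1: Z = R = 228 Ω
  Z2: Z = R = 50 Ω
  Z3: Z = 1/(jωC) = -j/(ω·C) = 0 - j1.099 Ω
Step 3 — With the output port shorted to ground, the output series arm Z2 runs from the junction to ground; the shunt arm Z3 also runs from the junction to ground. They appear in parallel: Z3 || Z2 = 0.02415 - j1.099 Ω.
Step 4 — Series with input arm Z1: Z_in = Z1 + (Z3 || Z2) = 228 - j1.099 Ω = 228∠-0.3° Ω.
Step 5 — Source phasor: V = 220∠20.6° V = 205.9 + j77.41 V.
Step 6 — Current: I = V / Z = 0.9015 + j0.3438 A = 0.9648∠20.9° A.
Step 7 — Complex power: S = V·I* = 212.3 - j1.023 VA.
Step 8 — Real power: P = Re(S) = 212.3 W.
Step 9 — Reactive power: Q = Im(S) = -1.023 VAR.
Step 10 — Apparent power: |S| = 212.3 VA.
Step 11 — Power factor: PF = P/|S| = 1 (leading).

(a) P = 212.3 W  (b) Q = -1.023 VAR  (c) S = 212.3 VA  (d) PF = 1 (leading)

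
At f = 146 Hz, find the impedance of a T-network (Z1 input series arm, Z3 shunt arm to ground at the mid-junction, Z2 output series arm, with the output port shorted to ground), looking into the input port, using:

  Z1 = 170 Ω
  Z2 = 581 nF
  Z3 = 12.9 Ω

Step 1 — Angular frequency: ω = 2π·f = 2π·146 = 917.3 rad/s.
Step 2 — Component impedances:
  Z1: Z = R = 170 Ω
  Z2: Z = 1/(jωC) = -j/(ω·C) = 0 - j1876 Ω
  Z3: Z = R = 12.9 Ω
Step 3 — With the output port shorted to ground, the output series arm Z2 runs from the junction to ground; the shunt arm Z3 also runs from the junction to ground. They appear in parallel: Z3 || Z2 = 12.9 - j0.08869 Ω.
Step 4 — Series with input arm Z1: Z_in = Z1 + (Z3 || Z2) = 182.9 - j0.08869 Ω = 182.9∠-0.0° Ω.

Z = 182.9 - j0.08869 Ω = 182.9∠-0.0° Ω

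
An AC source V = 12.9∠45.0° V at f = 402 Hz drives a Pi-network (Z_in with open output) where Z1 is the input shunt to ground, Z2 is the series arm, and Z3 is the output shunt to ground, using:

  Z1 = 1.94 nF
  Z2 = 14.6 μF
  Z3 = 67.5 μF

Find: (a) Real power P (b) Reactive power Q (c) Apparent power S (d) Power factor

Step 1 — Angular frequency: ω = 2π·f = 2π·402 = 2526 rad/s.
Step 2 — Component impedances:
  Z1: Z = 1/(jωC) = -j/(ω·C) = 0 - j2.041e+05 Ω
  Z2: Z = 1/(jωC) = -j/(ω·C) = 0 - j27.12 Ω
  Z3: Z = 1/(jωC) = -j/(ω·C) = 0 - j5.865 Ω
Step 3 — With open output, the series arm Z2 and the output shunt Z3 appear in series to ground: Z2 + Z3 = 0 - j32.98 Ω.
Step 4 — Parallel with input shunt Z1: Z_in = Z1 || (Z2 + Z3) = 0 - j32.98 Ω = 32.98∠-90.0° Ω.
Step 5 — Source phasor: V = 12.9∠45.0° V = 9.122 + j9.122 V.
Step 6 — Current: I = V / Z = -0.2766 + j0.2766 A = 0.3912∠135.0° A.
Step 7 — Complex power: S = V·I* = 0 - j5.046 VA.
Step 8 — Real power: P = Re(S) = 0 W.
Step 9 — Reactive power: Q = Im(S) = -5.046 VAR.
Step 10 — Apparent power: |S| = 5.046 VA.
Step 11 — Power factor: PF = P/|S| = 0 (leading).

(a) P = 0 W  (b) Q = -5.046 VAR  (c) S = 5.046 VA  (d) PF = 0 (leading)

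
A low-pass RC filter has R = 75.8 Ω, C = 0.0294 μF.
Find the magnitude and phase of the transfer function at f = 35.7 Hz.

Step 1 — Angular frequency: ω = 2π·35.7 = 224.3 rad/s.
Step 2 — Transfer function: H(jω) = 1/(1 + jωRC).
Step 3 — Denominator: 1 + jωRC = 1 + j·224.3·75.8·2.94e-08 = 1 + j0.0004999.
Step 4 — H = 1 - j0.0004999.
Step 5 — Magnitude: |H| = 1 (-0.0 dB); phase: φ = -0.0°.

|H| = 1 (-0.0 dB), φ = -0.0°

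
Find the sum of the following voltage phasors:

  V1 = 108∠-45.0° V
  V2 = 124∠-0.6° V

Step 1 — Convert each phasor to rectangular form:
  V1 = 108·(cos(-45.0°) + j·sin(-45.0°)) = 76.37 - j76.37 V
  V2 = 124·(cos(-0.6°) + j·sin(-0.6°)) = 124 - j1.299 V
Step 2 — Sum components: V_total = 200.4 - j77.67 V.
Step 3 — Convert to polar: |V_total| = 214.9 V, ∠V_total = -21.2°.

V_total = 214.9∠-21.2° V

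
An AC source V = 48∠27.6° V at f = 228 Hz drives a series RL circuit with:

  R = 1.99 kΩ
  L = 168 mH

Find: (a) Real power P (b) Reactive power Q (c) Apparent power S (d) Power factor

Step 1 — Angular frequency: ω = 2π·f = 2π·228 = 1433 rad/s.
Step 2 — Component impedances:
  R: Z = R = 1990 Ω
  L: Z = jωL = j·1433·0.168 = 0 + j240.7 Ω
Step 3 — Series combination: Z_total = R + L = 1990 + j240.7 Ω = 2005∠6.9° Ω.
Step 4 — Source phasor: V = 48∠27.6° V = 42.54 + j22.24 V.
Step 5 — Current: I = V / Z = 0.0224 + j0.008466 A = 0.02395∠20.7° A.
Step 6 — Complex power: S = V·I* = 1.141 + j0.138 VA.
Step 7 — Real power: P = Re(S) = 1.141 W.
Step 8 — Reactive power: Q = Im(S) = 0.138 VAR.
Step 9 — Apparent power: |S| = 1.149 VA.
Step 10 — Power factor: PF = P/|S| = 0.9928 (lagging).

(a) P = 1.141 W  (b) Q = 0.138 VAR  (c) S = 1.149 VA  (d) PF = 0.9928 (lagging)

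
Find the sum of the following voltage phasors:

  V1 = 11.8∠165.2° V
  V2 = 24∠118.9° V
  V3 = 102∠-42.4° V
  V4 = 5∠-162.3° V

Step 1 — Convert each phasor to rectangular form:
  V1 = 11.8·(cos(165.2°) + j·sin(165.2°)) = -11.41 + j3.014 V
  V2 = 24·(cos(118.9°) + j·sin(118.9°)) = -11.6 + j21.01 V
  V3 = 102·(cos(-42.4°) + j·sin(-42.4°)) = 75.32 - j68.78 V
  V4 = 5·(cos(-162.3°) + j·sin(-162.3°)) = -4.763 - j1.52 V
Step 2 — Sum components: V_total = 47.55 - j46.27 V.
Step 3 — Convert to polar: |V_total| = 66.35 V, ∠V_total = -44.2°.

V_total = 66.35∠-44.2° V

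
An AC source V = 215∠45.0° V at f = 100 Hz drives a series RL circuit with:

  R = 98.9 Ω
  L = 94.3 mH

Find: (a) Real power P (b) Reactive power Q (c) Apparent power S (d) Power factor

Step 1 — Angular frequency: ω = 2π·f = 2π·100 = 628.3 rad/s.
Step 2 — Component impedances:
  R: Z = R = 98.9 Ω
  L: Z = jωL = j·628.3·0.0943 = 0 + j59.25 Ω
Step 3 — Series combination: Z_total = R + L = 98.9 + j59.25 Ω = 115.3∠30.9° Ω.
Step 4 — Source phasor: V = 215∠45.0° V = 152 + j152 V.
Step 5 — Current: I = V / Z = 1.809 + j0.4535 A = 1.865∠14.1° A.
Step 6 — Complex power: S = V·I* = 343.9 + j206.1 VA.
Step 7 — Real power: P = Re(S) = 343.9 W.
Step 8 — Reactive power: Q = Im(S) = 206.1 VAR.
Step 9 — Apparent power: |S| = 400.9 VA.
Step 10 — Power factor: PF = P/|S| = 0.8578 (lagging).

(a) P = 343.9 W  (b) Q = 206.1 VAR  (c) S = 400.9 VA  (d) PF = 0.8578 (lagging)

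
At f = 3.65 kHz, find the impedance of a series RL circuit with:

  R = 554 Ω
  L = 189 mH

Step 1 — Angular frequency: ω = 2π·f = 2π·3650 = 2.293e+04 rad/s.
Step 2 — Component impedances:
  R: Z = R = 554 Ω
  L: Z = jωL = j·2.293e+04·0.189 = 0 + j4334 Ω
Step 3 — Series combination: Z_total = R + L = 554 + j4334 Ω = 4370∠82.7° Ω.

Z = 554 + j4334 Ω = 4370∠82.7° Ω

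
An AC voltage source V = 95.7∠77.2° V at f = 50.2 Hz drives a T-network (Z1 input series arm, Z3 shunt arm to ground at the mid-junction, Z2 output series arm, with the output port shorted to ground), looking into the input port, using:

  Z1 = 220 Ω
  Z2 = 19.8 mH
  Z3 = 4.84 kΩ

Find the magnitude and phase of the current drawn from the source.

Step 1 — Angular frequency: ω = 2π·f = 2π·50.2 = 315.4 rad/s.
Step 2 — Component impedances:
  Z1: Z = R = 220 Ω
  Z2: Z = jωL = j·315.4·0.0198 = 0 + j6.245 Ω
  Z3: Z = R = 4840 Ω
Step 3 — With the output port shorted to ground, the output series arm Z2 runs from the junction to ground; the shunt arm Z3 also runs from the junction to ground. They appear in parallel: Z3 || Z2 = 0.008058 + j6.245 Ω.
Step 4 — Series with input arm Z1: Z_in = Z1 + (Z3 || Z2) = 220 + j6.245 Ω = 220.1∠1.6° Ω.
Step 5 — Source phasor: V = 95.7∠77.2° V = 21.2 + j93.32 V.
Step 6 — Ohm's law: I = V / Z_total = (21.2 + j93.32) / (220 + j6.245) = 0.1083 + j0.4211 A.
Step 7 — Convert to polar: |I| = 0.4348 A, ∠I = 75.6°.

I = 0.4348∠75.6° A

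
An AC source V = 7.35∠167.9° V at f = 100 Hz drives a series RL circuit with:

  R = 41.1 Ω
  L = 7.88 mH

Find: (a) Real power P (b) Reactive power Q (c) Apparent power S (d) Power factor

Step 1 — Angular frequency: ω = 2π·f = 2π·100 = 628.3 rad/s.
Step 2 — Component impedances:
  R: Z = R = 41.1 Ω
  L: Z = jωL = j·628.3·0.00788 = 0 + j4.951 Ω
Step 3 — Series combination: Z_total = R + L = 41.1 + j4.951 Ω = 41.4∠6.9° Ω.
Step 4 — Source phasor: V = 7.35∠167.9° V = -7.187 + j1.541 V.
Step 5 — Current: I = V / Z = -0.1679 + j0.05771 A = 0.1775∠161.0° A.
Step 6 — Complex power: S = V·I* = 1.296 + j0.1561 VA.
Step 7 — Real power: P = Re(S) = 1.296 W.
Step 8 — Reactive power: Q = Im(S) = 0.1561 VAR.
Step 9 — Apparent power: |S| = 1.305 VA.
Step 10 — Power factor: PF = P/|S| = 0.9928 (lagging).

(a) P = 1.296 W  (b) Q = 0.1561 VAR  (c) S = 1.305 VA  (d) PF = 0.9928 (lagging)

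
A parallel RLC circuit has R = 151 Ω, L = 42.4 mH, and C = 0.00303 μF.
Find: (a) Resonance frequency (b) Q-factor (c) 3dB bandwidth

Step 1 — Resonance: ω₀ = 1/√(LC) = 1/√(0.0424·3.03e-09) = 8.823e+04 rad/s.
Step 2 — f₀ = ω₀/(2π) = 1.404e+04 Hz.
Step 3 — Parallel Q: Q = R/(ω₀L) = 151/(8.823e+04·0.0424) = 0.04037.
Step 4 — Bandwidth: Δω = ω₀/Q = 2.186e+06 rad/s; BW = Δω/(2π) = 3.479e+05 Hz.

(a) f₀ = 1.404e+04 Hz  (b) Q = 0.04037  (c) BW = 3.479e+05 Hz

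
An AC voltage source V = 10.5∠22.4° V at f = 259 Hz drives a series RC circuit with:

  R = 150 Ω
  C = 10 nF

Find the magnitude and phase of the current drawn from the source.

Step 1 — Angular frequency: ω = 2π·f = 2π·259 = 1627 rad/s.
Step 2 — Component impedances:
  R: Z = R = 150 Ω
  C: Z = 1/(jωC) = -j/(ω·C) = 0 - j6.145e+04 Ω
Step 3 — Series combination: Z_total = R + C = 150 - j6.145e+04 Ω = 6.145e+04∠-89.9° Ω.
Step 4 — Source phasor: V = 10.5∠22.4° V = 9.708 + j4.001 V.
Step 5 — Ohm's law: I = V / Z_total = (9.708 + j4.001) / (150 - j6.145e+04) = -6.473e-05 + j0.0001581 A.
Step 6 — Convert to polar: |I| = 0.0001709 A, ∠I = 112.3°.

I = 0.0001709∠112.3° A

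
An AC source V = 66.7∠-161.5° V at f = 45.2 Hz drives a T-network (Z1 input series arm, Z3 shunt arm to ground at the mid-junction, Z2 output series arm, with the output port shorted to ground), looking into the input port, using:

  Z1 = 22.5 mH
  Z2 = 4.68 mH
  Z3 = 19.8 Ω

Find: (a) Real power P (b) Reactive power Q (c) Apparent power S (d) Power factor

Step 1 — Angular frequency: ω = 2π·f = 2π·45.2 = 284 rad/s.
Step 2 — Component impedances:
  Z1: Z = jωL = j·284·0.0225 = 0 + j6.39 Ω
  Z2: Z = jωL = j·284·0.00468 = 0 + j1.329 Ω
  Z3: Z = R = 19.8 Ω
Step 3 — With the output port shorted to ground, the output series arm Z2 runs from the junction to ground; the shunt arm Z3 also runs from the junction to ground. They appear in parallel: Z3 || Z2 = 0.08882 + j1.323 Ω.
Step 4 — Series with input arm Z1: Z_in = Z1 + (Z3 || Z2) = 0.08882 + j7.713 Ω = 7.714∠89.3° Ω.
Step 5 — Source phasor: V = 66.7∠-161.5° V = -63.25 - j21.16 V.
Step 6 — Current: I = V / Z = -2.838 + j8.168 A = 8.647∠109.2° A.
Step 7 — Complex power: S = V·I* = 6.641 + j576.7 VA.
Step 8 — Real power: P = Re(S) = 6.641 W.
Step 9 — Reactive power: Q = Im(S) = 576.7 VAR.
Step 10 — Apparent power: |S| = 576.8 VA.
Step 11 — Power factor: PF = P/|S| = 0.01151 (lagging).

(a) P = 6.641 W  (b) Q = 576.7 VAR  (c) S = 576.8 VA  (d) PF = 0.01151 (lagging)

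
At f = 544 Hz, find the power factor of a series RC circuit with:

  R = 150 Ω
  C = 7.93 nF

Step 1 — Angular frequency: ω = 2π·f = 2π·544 = 3418 rad/s.
Step 2 — Component impedances:
  R: Z = R = 150 Ω
  C: Z = 1/(jωC) = -j/(ω·C) = 0 - j3.689e+04 Ω
Step 3 — Series combination: Z_total = R + C = 150 - j3.689e+04 Ω = 3.689e+04∠-89.8° Ω.
Step 4 — Power factor: PF = cos(φ) = Re(Z)/|Z| = 150/3.689e+04 = 0.004066.
Step 5 — Type: Im(Z) = -3.689e+04 ⇒ leading (phase φ = -89.8°).

PF = 0.004066 (leading, φ = -89.8°)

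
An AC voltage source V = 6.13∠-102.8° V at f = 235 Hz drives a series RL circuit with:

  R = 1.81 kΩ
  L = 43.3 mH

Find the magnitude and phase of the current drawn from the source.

Step 1 — Angular frequency: ω = 2π·f = 2π·235 = 1477 rad/s.
Step 2 — Component impedances:
  R: Z = R = 1810 Ω
  L: Z = jωL = j·1477·0.0433 = 0 + j63.93 Ω
Step 3 — Series combination: Z_total = R + L = 1810 + j63.93 Ω = 1811∠2.0° Ω.
Step 4 — Source phasor: V = 6.13∠-102.8° V = -1.358 - j5.978 V.
Step 5 — Ohm's law: I = V / Z_total = (-1.358 - j5.978) / (1810 + j63.93) = -0.0008659 - j0.003272 A.
Step 6 — Convert to polar: |I| = 0.003385 A, ∠I = -104.8°.

I = 0.003385∠-104.8° A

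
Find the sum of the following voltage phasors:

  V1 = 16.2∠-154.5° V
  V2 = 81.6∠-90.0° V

Step 1 — Convert each phasor to rectangular form:
  V1 = 16.2·(cos(-154.5°) + j·sin(-154.5°)) = -14.62 - j6.974 V
  V2 = 81.6·(cos(-90.0°) + j·sin(-90.0°)) = 0 - j81.6 V
Step 2 — Sum components: V_total = -14.62 - j88.57 V.
Step 3 — Convert to polar: |V_total| = 89.77 V, ∠V_total = -99.4°.

V_total = 89.77∠-99.4° V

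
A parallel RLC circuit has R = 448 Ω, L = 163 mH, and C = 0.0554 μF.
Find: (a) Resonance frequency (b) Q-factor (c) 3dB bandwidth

Step 1 — Resonance: ω₀ = 1/√(LC) = 1/√(0.163·5.54e-08) = 1.052e+04 rad/s.
Step 2 — f₀ = ω₀/(2π) = 1675 Hz.
Step 3 — Parallel Q: Q = R/(ω₀L) = 448/(1.052e+04·0.163) = 0.2612.
Step 4 — Bandwidth: Δω = ω₀/Q = 4.029e+04 rad/s; BW = Δω/(2π) = 6413 Hz.

(a) f₀ = 1675 Hz  (b) Q = 0.2612  (c) BW = 6413 Hz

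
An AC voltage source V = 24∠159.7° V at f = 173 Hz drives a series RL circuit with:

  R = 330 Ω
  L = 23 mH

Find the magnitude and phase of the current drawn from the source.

Step 1 — Angular frequency: ω = 2π·f = 2π·173 = 1087 rad/s.
Step 2 — Component impedances:
  R: Z = R = 330 Ω
  L: Z = jωL = j·1087·0.023 = 0 + j25 Ω
Step 3 — Series combination: Z_total = R + L = 330 + j25 Ω = 330.9∠4.3° Ω.
Step 4 — Source phasor: V = 24∠159.7° V = -22.51 + j8.326 V.
Step 5 — Ohm's law: I = V / Z_total = (-22.51 + j8.326) / (330 + j25) = -0.06592 + j0.03023 A.
Step 6 — Convert to polar: |I| = 0.07252 A, ∠I = 155.4°.

I = 0.07252∠155.4° A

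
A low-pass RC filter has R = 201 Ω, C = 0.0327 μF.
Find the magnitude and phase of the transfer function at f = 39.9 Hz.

Step 1 — Angular frequency: ω = 2π·39.9 = 250.7 rad/s.
Step 2 — Transfer function: H(jω) = 1/(1 + jωRC).
Step 3 — Denominator: 1 + jωRC = 1 + j·250.7·201·3.27e-08 = 1 + j0.001648.
Step 4 — H = 1 - j0.001648.
Step 5 — Magnitude: |H| = 1 (-0.0 dB); phase: φ = -0.1°.

|H| = 1 (-0.0 dB), φ = -0.1°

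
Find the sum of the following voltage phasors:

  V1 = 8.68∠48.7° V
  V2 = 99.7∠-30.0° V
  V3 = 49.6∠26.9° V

Step 1 — Convert each phasor to rectangular form:
  V1 = 8.68·(cos(48.7°) + j·sin(48.7°)) = 5.729 + j6.521 V
  V2 = 99.7·(cos(-30.0°) + j·sin(-30.0°)) = 86.34 - j49.85 V
  V3 = 49.6·(cos(26.9°) + j·sin(26.9°)) = 44.23 + j22.44 V
Step 2 — Sum components: V_total = 136.3 - j20.89 V.
Step 3 — Convert to polar: |V_total| = 137.9 V, ∠V_total = -8.7°.

V_total = 137.9∠-8.7° V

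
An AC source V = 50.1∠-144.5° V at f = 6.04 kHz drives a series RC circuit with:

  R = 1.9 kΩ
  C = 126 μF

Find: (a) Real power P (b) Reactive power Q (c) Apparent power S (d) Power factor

Step 1 — Angular frequency: ω = 2π·f = 2π·6040 = 3.795e+04 rad/s.
Step 2 — Component impedances:
  R: Z = R = 1900 Ω
  C: Z = 1/(jωC) = -j/(ω·C) = 0 - j0.2091 Ω
Step 3 — Series combination: Z_total = R + C = 1900 - j0.2091 Ω = 1900∠-0.0° Ω.
Step 4 — Source phasor: V = 50.1∠-144.5° V = -40.79 - j29.09 V.
Step 5 — Current: I = V / Z = -0.02147 - j0.01531 A = 0.02637∠-144.5° A.
Step 6 — Complex power: S = V·I* = 1.321 - j0.0001454 VA.
Step 7 — Real power: P = Re(S) = 1.321 W.
Step 8 — Reactive power: Q = Im(S) = -0.0001454 VAR.
Step 9 — Apparent power: |S| = 1.321 VA.
Step 10 — Power factor: PF = P/|S| = 1 (leading).

(a) P = 1.321 W  (b) Q = -0.0001454 VAR  (c) S = 1.321 VA  (d) PF = 1 (leading)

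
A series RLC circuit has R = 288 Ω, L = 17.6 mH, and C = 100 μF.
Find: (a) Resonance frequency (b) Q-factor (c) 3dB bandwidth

Step 1 — Resonance: ω₀ = 1/√(LC) = 1/√(0.0176·0.0001) = 753.8 rad/s.
Step 2 — f₀ = ω₀/(2π) = 120 Hz.
Step 3 — Series Q: Q = ω₀L/R = 753.8·0.0176/288 = 0.04606.
Step 4 — Bandwidth: Δω = ω₀/Q = 1.636e+04 rad/s; BW = Δω/(2π) = 2604 Hz.

(a) f₀ = 120 Hz  (b) Q = 0.04606  (c) BW = 2604 Hz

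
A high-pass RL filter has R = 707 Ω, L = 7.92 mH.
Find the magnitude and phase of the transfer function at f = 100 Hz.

Step 1 — Angular frequency: ω = 2π·100 = 628.3 rad/s.
Step 2 — Transfer function: H(jω) = jωL/(R + jωL).
Step 3 — Numerator jωL = j·4.976; denominator R + jωL = 707 + j4.976.
Step 4 — H = 4.954e-05 + j0.007038.
Step 5 — Magnitude: |H| = 0.007038 (-43.1 dB); phase: φ = 89.6°.

|H| = 0.007038 (-43.1 dB), φ = 89.6°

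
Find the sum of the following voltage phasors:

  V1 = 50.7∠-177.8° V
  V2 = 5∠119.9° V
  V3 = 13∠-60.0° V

Step 1 — Convert each phasor to rectangular form:
  V1 = 50.7·(cos(-177.8°) + j·sin(-177.8°)) = -50.66 - j1.946 V
  V2 = 5·(cos(119.9°) + j·sin(119.9°)) = -2.492 + j4.334 V
  V3 = 13·(cos(-60.0°) + j·sin(-60.0°)) = 6.5 - j11.26 V
Step 2 — Sum components: V_total = -46.66 - j8.87 V.
Step 3 — Convert to polar: |V_total| = 47.49 V, ∠V_total = -169.2°.

V_total = 47.49∠-169.2° V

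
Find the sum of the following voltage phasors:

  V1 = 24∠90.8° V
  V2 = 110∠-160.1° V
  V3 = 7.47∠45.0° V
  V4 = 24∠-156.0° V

Step 1 — Convert each phasor to rectangular form:
  V1 = 24·(cos(90.8°) + j·sin(90.8°)) = -0.3351 + j24 V
  V2 = 110·(cos(-160.1°) + j·sin(-160.1°)) = -103.4 - j37.44 V
  V3 = 7.47·(cos(45.0°) + j·sin(45.0°)) = 5.282 + j5.282 V
  V4 = 24·(cos(-156.0°) + j·sin(-156.0°)) = -21.93 - j9.762 V
Step 2 — Sum components: V_total = -120.4 - j17.92 V.
Step 3 — Convert to polar: |V_total| = 121.7 V, ∠V_total = -171.5°.

V_total = 121.7∠-171.5° V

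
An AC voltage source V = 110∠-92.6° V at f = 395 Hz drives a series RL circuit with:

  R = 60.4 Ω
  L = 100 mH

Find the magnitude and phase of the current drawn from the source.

Step 1 — Angular frequency: ω = 2π·f = 2π·395 = 2482 rad/s.
Step 2 — Component impedances:
  R: Z = R = 60.4 Ω
  L: Z = jωL = j·2482·0.1 = 0 + j248.2 Ω
Step 3 — Series combination: Z_total = R + L = 60.4 + j248.2 Ω = 255.4∠76.3° Ω.
Step 4 — Source phasor: V = 110∠-92.6° V = -4.99 - j109.9 V.
Step 5 — Ohm's law: I = V / Z_total = (-4.99 - j109.9) / (60.4 + j248.2) = -0.4226 - j0.08275 A.
Step 6 — Convert to polar: |I| = 0.4306 A, ∠I = -168.9°.

I = 0.4306∠-168.9° A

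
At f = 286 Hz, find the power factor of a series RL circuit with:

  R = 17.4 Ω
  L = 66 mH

Step 1 — Angular frequency: ω = 2π·f = 2π·286 = 1797 rad/s.
Step 2 — Component impedances:
  R: Z = R = 17.4 Ω
  L: Z = jωL = j·1797·0.066 = 0 + j118.6 Ω
Step 3 — Series combination: Z_total = R + L = 17.4 + j118.6 Ω = 119.9∠81.7° Ω.
Step 4 — Power factor: PF = cos(φ) = Re(Z)/|Z| = 17.4/119.87 = 0.1452.
Step 5 — Type: Im(Z) = 118.6 ⇒ lagging (phase φ = 81.7°).

PF = 0.1452 (lagging, φ = 81.7°)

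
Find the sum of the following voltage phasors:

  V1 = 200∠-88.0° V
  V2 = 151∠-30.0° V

Step 1 — Convert each phasor to rectangular form:
  V1 = 200·(cos(-88.0°) + j·sin(-88.0°)) = 6.98 - j199.9 V
  V2 = 151·(cos(-30.0°) + j·sin(-30.0°)) = 130.8 - j75.5 V
Step 2 — Sum components: V_total = 137.7 - j275.4 V.
Step 3 — Convert to polar: |V_total| = 307.9 V, ∠V_total = -63.4°.

V_total = 307.9∠-63.4° V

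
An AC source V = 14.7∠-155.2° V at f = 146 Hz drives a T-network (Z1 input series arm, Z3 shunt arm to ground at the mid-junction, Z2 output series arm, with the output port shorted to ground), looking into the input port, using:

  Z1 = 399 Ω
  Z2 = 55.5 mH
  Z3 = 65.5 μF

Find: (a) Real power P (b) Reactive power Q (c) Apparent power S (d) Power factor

Step 1 — Angular frequency: ω = 2π·f = 2π·146 = 917.3 rad/s.
Step 2 — Component impedances:
  Z1: Z = R = 399 Ω
  Z2: Z = jωL = j·917.3·0.0555 = 0 + j50.91 Ω
  Z3: Z = 1/(jωC) = -j/(ω·C) = 0 - j16.64 Ω
Step 3 — With the output port shorted to ground, the output series arm Z2 runs from the junction to ground; the shunt arm Z3 also runs from the junction to ground. They appear in parallel: Z3 || Z2 = 0 - j24.73 Ω.
Step 4 — Series with input arm Z1: Z_in = Z1 + (Z3 || Z2) = 399 - j24.73 Ω = 399.8∠-3.5° Ω.
Step 5 — Source phasor: V = 14.7∠-155.2° V = -13.34 - j6.166 V.
Step 6 — Current: I = V / Z = -0.03236 - j0.01746 A = 0.03677∠-151.7° A.
Step 7 — Complex power: S = V·I* = 0.5395 - j0.03343 VA.
Step 8 — Real power: P = Re(S) = 0.5395 W.
Step 9 — Reactive power: Q = Im(S) = -0.03343 VAR.
Step 10 — Apparent power: |S| = 0.5405 VA.
Step 11 — Power factor: PF = P/|S| = 0.9981 (leading).

(a) P = 0.5395 W  (b) Q = -0.03343 VAR  (c) S = 0.5405 VA  (d) PF = 0.9981 (leading)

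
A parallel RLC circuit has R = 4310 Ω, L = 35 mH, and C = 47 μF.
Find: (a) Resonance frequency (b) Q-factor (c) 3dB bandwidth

Step 1 — Resonance: ω₀ = 1/√(LC) = 1/√(0.035·4.7e-05) = 779.7 rad/s.
Step 2 — f₀ = ω₀/(2π) = 124.1 Hz.
Step 3 — Parallel Q: Q = R/(ω₀L) = 4310/(779.7·0.035) = 157.9.
Step 4 — Bandwidth: Δω = ω₀/Q = 4.937 rad/s; BW = Δω/(2π) = 0.7857 Hz.

(a) f₀ = 124.1 Hz  (b) Q = 157.9  (c) BW = 0.7857 Hz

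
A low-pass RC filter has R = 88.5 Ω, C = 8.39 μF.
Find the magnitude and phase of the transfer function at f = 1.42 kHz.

Step 1 — Angular frequency: ω = 2π·1420 = 8922 rad/s.
Step 2 — Transfer function: H(jω) = 1/(1 + jωRC).
Step 3 — Denominator: 1 + jωRC = 1 + j·8922·88.5·8.39e-06 = 1 + j6.625.
Step 4 — H = 0.02228 - j0.1476.
Step 5 — Magnitude: |H| = 0.1493 (-16.5 dB); phase: φ = -81.4°.

|H| = 0.1493 (-16.5 dB), φ = -81.4°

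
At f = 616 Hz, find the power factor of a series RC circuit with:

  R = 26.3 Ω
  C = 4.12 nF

Step 1 — Angular frequency: ω = 2π·f = 2π·616 = 3870 rad/s.
Step 2 — Component impedances:
  R: Z = R = 26.3 Ω
  C: Z = 1/(jωC) = -j/(ω·C) = 0 - j6.271e+04 Ω
Step 3 — Series combination: Z_total = R + C = 26.3 - j6.271e+04 Ω = 6.271e+04∠-90.0° Ω.
Step 4 — Power factor: PF = cos(φ) = Re(Z)/|Z| = 26.3/6.271e+04 = 0.0004194.
Step 5 — Type: Im(Z) = -6.271e+04 ⇒ leading (phase φ = -90.0°).

PF = 0.0004194 (leading, φ = -90.0°)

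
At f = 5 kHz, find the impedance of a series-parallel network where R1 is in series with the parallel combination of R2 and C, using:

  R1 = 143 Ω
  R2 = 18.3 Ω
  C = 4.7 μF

Step 1 — Angular frequency: ω = 2π·f = 2π·5000 = 3.142e+04 rad/s.
Step 2 — Component impedances:
  R1: Z = R = 143 Ω
  R2: Z = R = 18.3 Ω
  C: Z = 1/(jωC) = -j/(ω·C) = 0 - j6.773 Ω
Step 3 — Parallel branch: R2 || C = 1/(1/R2 + 1/C) = 2.204 - j5.957 Ω.
Step 4 — Series with R1: Z_total = R1 + (R2 || C) = 145.2 - j5.957 Ω = 145.3∠-2.3° Ω.

Z = 145.2 - j5.957 Ω = 145.3∠-2.3° Ω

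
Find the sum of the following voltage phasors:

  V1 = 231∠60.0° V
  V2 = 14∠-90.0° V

Step 1 — Convert each phasor to rectangular form:
  V1 = 231·(cos(60.0°) + j·sin(60.0°)) = 115.5 + j200.1 V
  V2 = 14·(cos(-90.0°) + j·sin(-90.0°)) = 0 - j14 V
Step 2 — Sum components: V_total = 115.5 + j186.1 V.
Step 3 — Convert to polar: |V_total| = 219 V, ∠V_total = 58.2°.

V_total = 219∠58.2° V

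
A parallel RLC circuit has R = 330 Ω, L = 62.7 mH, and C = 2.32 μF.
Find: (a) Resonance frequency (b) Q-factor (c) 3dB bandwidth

Step 1 — Resonance: ω₀ = 1/√(LC) = 1/√(0.0627·2.32e-06) = 2622 rad/s.
Step 2 — f₀ = ω₀/(2π) = 417.3 Hz.
Step 3 — Parallel Q: Q = R/(ω₀L) = 330/(2622·0.0627) = 2.007.
Step 4 — Bandwidth: Δω = ω₀/Q = 1306 rad/s; BW = Δω/(2π) = 207.9 Hz.

(a) f₀ = 417.3 Hz  (b) Q = 2.007  (c) BW = 207.9 Hz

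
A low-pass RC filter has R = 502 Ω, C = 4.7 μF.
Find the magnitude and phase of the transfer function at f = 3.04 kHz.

Step 1 — Angular frequency: ω = 2π·3040 = 1.91e+04 rad/s.
Step 2 — Transfer function: H(jω) = 1/(1 + jωRC).
Step 3 — Denominator: 1 + jωRC = 1 + j·1.91e+04·502·4.7e-06 = 1 + j45.07.
Step 4 — H = 0.0004921 - j0.02218.
Step 5 — Magnitude: |H| = 0.02218 (-33.1 dB); phase: φ = -88.7°.

|H| = 0.02218 (-33.1 dB), φ = -88.7°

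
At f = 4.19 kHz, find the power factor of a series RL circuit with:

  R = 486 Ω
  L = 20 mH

Step 1 — Angular frequency: ω = 2π·f = 2π·4190 = 2.633e+04 rad/s.
Step 2 — Component impedances:
  R: Z = R = 486 Ω
  L: Z = jωL = j·2.633e+04·0.02 = 0 + j526.5 Ω
Step 3 — Series combination: Z_total = R + L = 486 + j526.5 Ω = 716.5∠47.3° Ω.
Step 4 — Power factor: PF = cos(φ) = Re(Z)/|Z| = 486/716.5 = 0.6783.
Step 5 — Type: Im(Z) = 526.5 ⇒ lagging (phase φ = 47.3°).

PF = 0.6783 (lagging, φ = 47.3°)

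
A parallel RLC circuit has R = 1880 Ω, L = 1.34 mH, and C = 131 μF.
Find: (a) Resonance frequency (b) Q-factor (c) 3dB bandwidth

Step 1 — Resonance: ω₀ = 1/√(LC) = 1/√(0.00134·0.000131) = 2387 rad/s.
Step 2 — f₀ = ω₀/(2π) = 379.9 Hz.
Step 3 — Parallel Q: Q = R/(ω₀L) = 1880/(2387·0.00134) = 587.8.
Step 4 — Bandwidth: Δω = ω₀/Q = 4.06 rad/s; BW = Δω/(2π) = 0.6462 Hz.

(a) f₀ = 379.9 Hz  (b) Q = 587.8  (c) BW = 0.6462 Hz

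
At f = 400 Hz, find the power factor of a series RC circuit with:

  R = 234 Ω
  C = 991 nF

Step 1 — Angular frequency: ω = 2π·f = 2π·400 = 2513 rad/s.
Step 2 — Component impedances:
  R: Z = R = 234 Ω
  C: Z = 1/(jωC) = -j/(ω·C) = 0 - j401.5 Ω
Step 3 — Series combination: Z_total = R + C = 234 - j401.5 Ω = 464.7∠-59.8° Ω.
Step 4 — Power factor: PF = cos(φ) = Re(Z)/|Z| = 234/464.71 = 0.5035.
Step 5 — Type: Im(Z) = -401.5 ⇒ leading (phase φ = -59.8°).

PF = 0.5035 (leading, φ = -59.8°)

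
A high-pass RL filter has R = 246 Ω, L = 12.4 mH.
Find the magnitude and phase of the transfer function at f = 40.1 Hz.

Step 1 — Angular frequency: ω = 2π·40.1 = 252 rad/s.
Step 2 — Transfer function: H(jω) = jωL/(R + jωL).
Step 3 — Numerator jωL = j·3.124; denominator R + jωL = 246 + j3.124.
Step 4 — H = 0.0001613 + j0.0127.
Step 5 — Magnitude: |H| = 0.0127 (-37.9 dB); phase: φ = 89.3°.

|H| = 0.0127 (-37.9 dB), φ = 89.3°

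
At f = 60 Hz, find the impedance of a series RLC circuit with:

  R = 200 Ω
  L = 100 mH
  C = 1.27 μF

Step 1 — Angular frequency: ω = 2π·f = 2π·60 = 377 rad/s.
Step 2 — Component impedances:
  R: Z = R = 200 Ω
  L: Z = jωL = j·377·0.1 = 0 + j37.7 Ω
  C: Z = 1/(jωC) = -j/(ω·C) = 0 - j2089 Ω
Step 3 — Series combination: Z_total = R + L + C = 200 - j2051 Ω = 2061∠-84.4° Ω.

Z = 200 - j2051 Ω = 2061∠-84.4° Ω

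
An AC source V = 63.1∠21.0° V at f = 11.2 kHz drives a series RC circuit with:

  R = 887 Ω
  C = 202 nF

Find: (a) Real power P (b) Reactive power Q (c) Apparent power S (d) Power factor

Step 1 — Angular frequency: ω = 2π·f = 2π·1.12e+04 = 7.037e+04 rad/s.
Step 2 — Component impedances:
  R: Z = R = 887 Ω
  C: Z = 1/(jωC) = -j/(ω·C) = 0 - j70.35 Ω
Step 3 — Series combination: Z_total = R + C = 887 - j70.35 Ω = 889.8∠-4.5° Ω.
Step 4 — Source phasor: V = 63.1∠21.0° V = 58.91 + j22.61 V.
Step 5 — Current: I = V / Z = 0.06399 + j0.03057 A = 0.07092∠25.5° A.
Step 6 — Complex power: S = V·I* = 4.461 - j0.3538 VA.
Step 7 — Real power: P = Re(S) = 4.461 W.
Step 8 — Reactive power: Q = Im(S) = -0.3538 VAR.
Step 9 — Apparent power: |S| = 4.475 VA.
Step 10 — Power factor: PF = P/|S| = 0.9969 (leading).

(a) P = 4.461 W  (b) Q = -0.3538 VAR  (c) S = 4.475 VA  (d) PF = 0.9969 (leading)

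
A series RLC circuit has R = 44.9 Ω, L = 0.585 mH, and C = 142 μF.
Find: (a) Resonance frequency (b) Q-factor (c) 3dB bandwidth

Step 1 — Resonance condition Im(Z)=0 gives ω₀ = 1/√(LC).
Step 2 — ω₀ = 1/√(0.000585·0.000142) = 3470 rad/s.
Step 3 — f₀ = ω₀/(2π) = 552.2 Hz.
Step 4 — Series Q: Q = ω₀L/R = 3470·0.000585/44.9 = 0.04521.
Step 5 — 3dB bandwidth: Δω = ω₀/Q = 7.675e+04 rad/s; BW = Δω/(2π) = 1.222e+04 Hz.

(a) f₀ = 552.2 Hz  (b) Q = 0.04521  (c) BW = 1.222e+04 Hz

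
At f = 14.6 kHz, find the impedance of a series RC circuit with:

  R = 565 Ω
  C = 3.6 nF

Step 1 — Angular frequency: ω = 2π·f = 2π·1.46e+04 = 9.173e+04 rad/s.
Step 2 — Component impedances:
  R: Z = R = 565 Ω
  C: Z = 1/(jωC) = -j/(ω·C) = 0 - j3028 Ω
Step 3 — Series combination: Z_total = R + C = 565 - j3028 Ω = 3080∠-79.4° Ω.

Z = 565 - j3028 Ω = 3080∠-79.4° Ω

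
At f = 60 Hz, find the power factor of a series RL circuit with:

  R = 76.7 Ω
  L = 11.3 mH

Step 1 — Angular frequency: ω = 2π·f = 2π·60 = 377 rad/s.
Step 2 — Component impedances:
  R: Z = R = 76.7 Ω
  L: Z = jωL = j·377·0.0113 = 0 + j4.26 Ω
Step 3 — Series combination: Z_total = R + L = 76.7 + j4.26 Ω = 76.82∠3.2° Ω.
Step 4 — Power factor: PF = cos(φ) = Re(Z)/|Z| = 76.7/76.818 = 0.9985.
Step 5 — Type: Im(Z) = 4.26 ⇒ lagging (phase φ = 3.2°).

PF = 0.9985 (lagging, φ = 3.2°)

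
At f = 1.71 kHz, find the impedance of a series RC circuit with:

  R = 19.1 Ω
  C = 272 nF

Step 1 — Angular frequency: ω = 2π·f = 2π·1710 = 1.074e+04 rad/s.
Step 2 — Component impedances:
  R: Z = R = 19.1 Ω
  C: Z = 1/(jωC) = -j/(ω·C) = 0 - j342.2 Ω
Step 3 — Series combination: Z_total = R + C = 19.1 - j342.2 Ω = 342.7∠-86.8° Ω.

Z = 19.1 - j342.2 Ω = 342.7∠-86.8° Ω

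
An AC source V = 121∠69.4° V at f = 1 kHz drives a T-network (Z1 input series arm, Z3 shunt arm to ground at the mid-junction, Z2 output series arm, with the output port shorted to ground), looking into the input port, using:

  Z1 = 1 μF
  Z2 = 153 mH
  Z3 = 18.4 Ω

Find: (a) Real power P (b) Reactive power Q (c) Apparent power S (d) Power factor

Step 1 — Angular frequency: ω = 2π·f = 2π·1000 = 6283 rad/s.
Step 2 — Component impedances:
  Z1: Z = 1/(jωC) = -j/(ω·C) = 0 - j159.2 Ω
  Z2: Z = jωL = j·6283·0.153 = 0 + j961.3 Ω
  Z3: Z = R = 18.4 Ω
Step 3 — With the output port shorted to ground, the output series arm Z2 runs from the junction to ground; the shunt arm Z3 also runs from the junction to ground. They appear in parallel: Z3 || Z2 = 18.39 + j0.3521 Ω.
Step 4 — Series with input arm Z1: Z_in = Z1 + (Z3 || Z2) = 18.39 - j158.8 Ω = 159.9∠-83.4° Ω.
Step 5 — Source phasor: V = 121∠69.4° V = 42.57 + j113.3 V.
Step 6 — Current: I = V / Z = -0.6731 + j0.3461 A = 0.7569∠152.8° A.
Step 7 — Complex power: S = V·I* = 10.54 - j90.98 VA.
Step 8 — Real power: P = Re(S) = 10.54 W.
Step 9 — Reactive power: Q = Im(S) = -90.98 VAR.
Step 10 — Apparent power: |S| = 91.58 VA.
Step 11 — Power factor: PF = P/|S| = 0.1151 (leading).

(a) P = 10.54 W  (b) Q = -90.98 VAR  (c) S = 91.58 VA  (d) PF = 0.1151 (leading)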